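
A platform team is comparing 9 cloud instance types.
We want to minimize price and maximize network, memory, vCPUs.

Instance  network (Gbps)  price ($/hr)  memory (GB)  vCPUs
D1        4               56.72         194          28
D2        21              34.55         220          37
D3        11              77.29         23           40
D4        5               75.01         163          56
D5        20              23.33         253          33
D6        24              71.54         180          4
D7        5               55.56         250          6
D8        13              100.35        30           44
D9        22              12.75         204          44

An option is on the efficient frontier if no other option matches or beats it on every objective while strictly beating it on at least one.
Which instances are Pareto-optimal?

D2, D4, D5, D6, D9

D1: dominated by D2 (network 21≥4, price 34.55≤56.72, memory 220≥194, vCPUs 37≥28).
D2: not dominated.
D3: dominated by D9 (network 22≥11, price 12.75≤77.29, memory 204≥23, vCPUs 44≥40).
D4: not dominated (best vCPUs).
D5: not dominated (best memory).
D6: not dominated (best network).
D7: dominated by D5 (network 20≥5, price 23.33≤55.56, memory 253≥250, vCPUs 33≥6).
D8: dominated by D9 (network 22≥13, price 12.75≤100.35, memory 204≥30, vCPUs 44≥44).
D9: not dominated (best price).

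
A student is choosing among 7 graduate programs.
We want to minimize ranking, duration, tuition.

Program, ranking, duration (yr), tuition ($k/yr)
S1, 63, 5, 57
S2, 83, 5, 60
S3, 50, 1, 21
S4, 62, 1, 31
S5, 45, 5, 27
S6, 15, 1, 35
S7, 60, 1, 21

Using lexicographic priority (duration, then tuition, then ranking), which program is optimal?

First minimize duration: best is 1, kept {S3, S4, S6, S7}.
Then minimize tuition: best is 21, kept {S3, S7}.
Then minimize ranking: best is 50, kept {S3}.

S3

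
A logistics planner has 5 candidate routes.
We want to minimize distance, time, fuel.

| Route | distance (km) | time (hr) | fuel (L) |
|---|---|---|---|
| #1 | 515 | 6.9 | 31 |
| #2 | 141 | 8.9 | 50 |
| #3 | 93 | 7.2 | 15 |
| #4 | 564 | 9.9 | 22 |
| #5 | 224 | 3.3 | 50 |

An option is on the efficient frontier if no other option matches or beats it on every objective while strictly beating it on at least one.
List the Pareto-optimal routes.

#1, #3, #5

#1: not dominated.
#2: dominated by #3 (distance 93≤141, time 7.2≤8.9, fuel 15≤50).
#3: not dominated (best distance).
#4: dominated by #3 (distance 93≤564, time 7.2≤9.9, fuel 15≤22).
#5: not dominated (best time).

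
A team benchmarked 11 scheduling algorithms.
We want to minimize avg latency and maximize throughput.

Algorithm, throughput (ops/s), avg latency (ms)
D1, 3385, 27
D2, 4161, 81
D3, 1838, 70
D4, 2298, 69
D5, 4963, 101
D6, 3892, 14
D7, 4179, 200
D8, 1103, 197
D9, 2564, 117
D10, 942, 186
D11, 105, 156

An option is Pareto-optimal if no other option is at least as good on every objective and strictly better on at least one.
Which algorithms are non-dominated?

D2, D5, D6

D1: dominated by D6 (throughput 3892≥3385, avg latency 14≤27).
D2: not dominated.
D3: dominated by D1 (throughput 3385≥1838, avg latency 27≤70).
D4: dominated by D1 (throughput 3385≥2298, avg latency 27≤69).
D5: not dominated (best throughput).
D6: not dominated (best avg latency).
D7: dominated by D5 (throughput 4963≥4179, avg latency 101≤200).
D8: dominated by D1 (throughput 3385≥1103, avg latency 27≤197).
D9: dominated by D1 (throughput 3385≥2564, avg latency 27≤117).
D10: dominated by D1 (throughput 3385≥942, avg latency 27≤186).
D11: dominated by D1 (throughput 3385≥105, avg latency 27≤156).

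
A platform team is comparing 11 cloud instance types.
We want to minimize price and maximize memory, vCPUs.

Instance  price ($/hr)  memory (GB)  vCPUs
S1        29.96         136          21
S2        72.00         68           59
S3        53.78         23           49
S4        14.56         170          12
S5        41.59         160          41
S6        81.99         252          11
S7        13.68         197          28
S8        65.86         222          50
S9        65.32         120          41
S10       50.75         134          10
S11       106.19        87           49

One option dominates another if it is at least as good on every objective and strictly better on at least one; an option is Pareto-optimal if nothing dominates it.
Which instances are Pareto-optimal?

S2, S3, S5, S6, S7, S8

S1: dominated by S7 (price 13.68≤29.96, memory 197≥136, vCPUs 28≥21).
S2: not dominated (best vCPUs).
S3: not dominated.
S4: dominated by S7 (price 13.68≤14.56, memory 197≥170, vCPUs 28≥12).
S5: not dominated.
S6: not dominated (best memory).
S7: not dominated (best price).
S8: not dominated.
S9: dominated by S5 (price 41.59≤65.32, memory 160≥120, vCPUs 41≥41).
S10: dominated by S1 (price 29.96≤50.75, memory 136≥134, vCPUs 21≥10).
S11: dominated by S8 (price 65.86≤106.19, memory 222≥87, vCPUs 50≥49).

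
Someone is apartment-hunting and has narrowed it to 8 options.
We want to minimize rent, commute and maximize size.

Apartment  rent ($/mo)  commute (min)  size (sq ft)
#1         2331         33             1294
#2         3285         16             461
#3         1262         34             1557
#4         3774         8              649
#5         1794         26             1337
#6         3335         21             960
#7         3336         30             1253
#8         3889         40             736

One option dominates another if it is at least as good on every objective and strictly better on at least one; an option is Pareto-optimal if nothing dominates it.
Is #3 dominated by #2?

#2 vs #3: #2 is worse on rent (3285 vs 1262), so it does not dominate #3.

No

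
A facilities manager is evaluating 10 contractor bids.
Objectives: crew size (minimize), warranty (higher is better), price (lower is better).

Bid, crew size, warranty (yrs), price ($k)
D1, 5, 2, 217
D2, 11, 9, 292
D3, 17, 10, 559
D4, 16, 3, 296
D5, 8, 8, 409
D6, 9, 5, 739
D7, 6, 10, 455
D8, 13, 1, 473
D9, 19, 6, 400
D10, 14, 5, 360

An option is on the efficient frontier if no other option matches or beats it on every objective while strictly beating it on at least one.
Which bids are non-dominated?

D1, D2, D5, D7

D1: not dominated (best crew size).
D2: not dominated.
D3: dominated by D7 (crew size 6≤17, warranty 10≥10, price 455≤559).
D4: dominated by D2 (crew size 11≤16, warranty 9≥3, price 292≤296).
D5: not dominated.
D6: dominated by D5 (crew size 8≤9, warranty 8≥5, price 409≤739).
D7: not dominated.
D8: dominated by D1 (crew size 5≤13, warranty 2≥1, price 217≤473).
D9: dominated by D2 (crew size 11≤19, warranty 9≥6, price 292≤400).
D10: dominated by D2 (crew size 11≤14, warranty 9≥5, price 292≤360).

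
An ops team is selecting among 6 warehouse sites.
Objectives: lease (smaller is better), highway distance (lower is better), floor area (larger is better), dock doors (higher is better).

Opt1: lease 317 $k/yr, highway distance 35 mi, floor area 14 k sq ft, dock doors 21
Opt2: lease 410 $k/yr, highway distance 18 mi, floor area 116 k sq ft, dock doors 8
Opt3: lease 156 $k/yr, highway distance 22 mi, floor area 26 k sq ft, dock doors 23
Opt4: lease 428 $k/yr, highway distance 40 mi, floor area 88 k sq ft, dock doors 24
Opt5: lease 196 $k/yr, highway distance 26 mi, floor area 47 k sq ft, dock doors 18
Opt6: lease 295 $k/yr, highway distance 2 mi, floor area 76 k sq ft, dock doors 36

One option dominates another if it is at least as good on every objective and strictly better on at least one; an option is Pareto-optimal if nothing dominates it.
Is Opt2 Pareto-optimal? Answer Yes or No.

Opt1: worse on highway distance (35 vs 18).
Opt3: worse on highway distance (22 vs 18).
Opt4: worse on lease (428 vs 410).
Opt5: worse on highway distance (26 vs 18).
Opt6: worse on floor area (76 vs 116).
No option is at least as good as Opt2 on every objective and strictly better on one.

Yes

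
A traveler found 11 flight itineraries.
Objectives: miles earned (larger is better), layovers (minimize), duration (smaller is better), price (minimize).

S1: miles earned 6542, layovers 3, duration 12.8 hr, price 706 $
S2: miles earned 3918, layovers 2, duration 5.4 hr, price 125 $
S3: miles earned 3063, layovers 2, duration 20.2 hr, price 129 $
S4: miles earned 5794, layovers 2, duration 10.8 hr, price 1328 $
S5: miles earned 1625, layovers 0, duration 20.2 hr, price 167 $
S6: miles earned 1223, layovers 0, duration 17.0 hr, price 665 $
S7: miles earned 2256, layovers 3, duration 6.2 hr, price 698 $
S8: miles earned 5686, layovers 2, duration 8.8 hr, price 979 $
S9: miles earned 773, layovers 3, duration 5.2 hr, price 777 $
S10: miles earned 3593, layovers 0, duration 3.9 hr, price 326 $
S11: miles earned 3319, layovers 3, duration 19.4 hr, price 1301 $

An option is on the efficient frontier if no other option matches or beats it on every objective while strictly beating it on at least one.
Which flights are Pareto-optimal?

S1, S2, S4, S5, S8, S10

S1: not dominated (best miles earned).
S2: not dominated (best price).
S3: dominated by S2 (miles earned 3918≥3063, layovers 2≤2, duration 5.4≤20.2, price 125≤129).
S4: not dominated.
S5: not dominated.
S6: dominated by S10 (miles earned 3593≥1223, layovers 0≤0, duration 3.9≤17.0, price 326≤665).
S7: dominated by S2 (miles earned 3918≥2256, layovers 2≤3, duration 5.4≤6.2, price 125≤698).
S8: not dominated.
S9: dominated by S10 (miles earned 3593≥773, layovers 0≤3, duration 3.9≤5.2, price 326≤777).
S10: not dominated (best duration).
S11: dominated by S1 (miles earned 6542≥3319, layovers 3≤3, duration 12.8≤19.4, price 706≤1301).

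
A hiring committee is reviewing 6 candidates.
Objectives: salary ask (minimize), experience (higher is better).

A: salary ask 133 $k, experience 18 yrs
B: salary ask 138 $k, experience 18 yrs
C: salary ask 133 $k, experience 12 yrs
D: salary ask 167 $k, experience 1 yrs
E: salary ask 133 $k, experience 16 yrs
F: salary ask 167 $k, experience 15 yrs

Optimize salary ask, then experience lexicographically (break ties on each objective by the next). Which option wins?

A

First minimize salary ask: best is 133, kept {A, C, E}.
Then maximize experience: best is 18, kept {A}.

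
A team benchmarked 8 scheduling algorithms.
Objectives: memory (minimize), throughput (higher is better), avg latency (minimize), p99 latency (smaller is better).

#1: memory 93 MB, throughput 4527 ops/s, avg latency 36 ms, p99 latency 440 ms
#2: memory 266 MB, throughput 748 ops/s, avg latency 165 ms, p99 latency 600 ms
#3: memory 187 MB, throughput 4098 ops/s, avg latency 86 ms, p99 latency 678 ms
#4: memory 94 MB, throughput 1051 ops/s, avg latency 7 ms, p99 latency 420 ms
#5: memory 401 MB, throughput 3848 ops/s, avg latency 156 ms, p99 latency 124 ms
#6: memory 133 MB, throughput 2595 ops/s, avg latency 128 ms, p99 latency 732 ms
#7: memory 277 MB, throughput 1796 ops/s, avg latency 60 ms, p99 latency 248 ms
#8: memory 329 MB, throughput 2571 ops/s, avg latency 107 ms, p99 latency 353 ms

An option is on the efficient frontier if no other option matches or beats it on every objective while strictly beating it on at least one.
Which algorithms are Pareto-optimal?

#1: not dominated (best memory).
#2: dominated by #1 (memory 93≤266, throughput 4527≥748, avg latency 36≤165, p99 latency 440≤600).
#3: dominated by #1 (memory 93≤187, throughput 4527≥4098, avg latency 36≤86, p99 latency 440≤678).
#4: not dominated (best avg latency).
#5: not dominated (best p99 latency).
#6: dominated by #1 (memory 93≤133, throughput 4527≥2595, avg latency 36≤128, p99 latency 440≤732).
#7: not dominated.
#8: not dominated.

#1, #4, #5, #7, #8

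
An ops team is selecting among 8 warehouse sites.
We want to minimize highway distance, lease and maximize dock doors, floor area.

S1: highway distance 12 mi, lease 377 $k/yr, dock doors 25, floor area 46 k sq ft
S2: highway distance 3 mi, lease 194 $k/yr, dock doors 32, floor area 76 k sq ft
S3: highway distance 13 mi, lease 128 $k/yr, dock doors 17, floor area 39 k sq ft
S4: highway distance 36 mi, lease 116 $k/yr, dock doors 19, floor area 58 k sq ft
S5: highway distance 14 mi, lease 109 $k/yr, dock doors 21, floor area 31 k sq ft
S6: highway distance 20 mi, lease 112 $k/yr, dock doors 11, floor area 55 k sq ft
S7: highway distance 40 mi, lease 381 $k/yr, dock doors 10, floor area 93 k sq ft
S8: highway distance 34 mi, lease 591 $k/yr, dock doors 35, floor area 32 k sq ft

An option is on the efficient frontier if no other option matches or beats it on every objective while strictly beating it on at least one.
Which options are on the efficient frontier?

S1: dominated by S2 (highway distance 3≤12, lease 194≤377, dock doors 32≥25, floor area 76≥46).
S2: not dominated (best highway distance).
S3: not dominated.
S4: not dominated.
S5: not dominated (best lease).
S6: not dominated.
S7: not dominated (best floor area).
S8: not dominated (best dock doors).

S2, S3, S4, S5, S6, S7, S8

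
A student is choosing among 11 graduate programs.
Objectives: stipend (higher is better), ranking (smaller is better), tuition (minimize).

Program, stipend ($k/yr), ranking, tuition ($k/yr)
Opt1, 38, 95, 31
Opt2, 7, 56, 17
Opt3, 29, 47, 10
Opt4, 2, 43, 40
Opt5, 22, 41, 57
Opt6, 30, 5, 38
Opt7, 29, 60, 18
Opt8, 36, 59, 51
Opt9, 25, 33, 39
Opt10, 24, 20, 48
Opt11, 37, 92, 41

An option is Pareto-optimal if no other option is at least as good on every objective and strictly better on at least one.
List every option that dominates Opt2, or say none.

Opt3

Opt3: stipend 29≥7, ranking 47≤56, tuition 10≤17 — dominates Opt2.
Others (Opt1, Opt4, Opt5, Opt6, Opt7, Opt8, Opt9, Opt10, Opt11) are each worse than Opt2 on at least one objective.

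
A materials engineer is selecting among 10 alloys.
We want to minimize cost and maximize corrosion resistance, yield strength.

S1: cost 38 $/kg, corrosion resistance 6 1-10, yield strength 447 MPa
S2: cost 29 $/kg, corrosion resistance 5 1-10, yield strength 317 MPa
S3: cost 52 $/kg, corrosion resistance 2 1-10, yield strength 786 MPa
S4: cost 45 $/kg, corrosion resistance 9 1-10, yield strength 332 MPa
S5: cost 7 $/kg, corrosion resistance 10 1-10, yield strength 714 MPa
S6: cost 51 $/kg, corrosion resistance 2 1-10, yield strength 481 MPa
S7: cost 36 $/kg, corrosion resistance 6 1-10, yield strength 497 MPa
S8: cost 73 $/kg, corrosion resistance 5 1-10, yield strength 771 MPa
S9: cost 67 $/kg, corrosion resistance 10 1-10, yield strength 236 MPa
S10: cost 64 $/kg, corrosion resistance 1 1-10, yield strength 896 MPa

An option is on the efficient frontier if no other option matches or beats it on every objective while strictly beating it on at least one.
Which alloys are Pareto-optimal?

S3, S5, S8, S10

S1: dominated by S5 (cost 7≤38, corrosion resistance 10≥6, yield strength 714≥447).
S2: dominated by S5 (cost 7≤29, corrosion resistance 10≥5, yield strength 714≥317).
S3: not dominated.
S4: dominated by S5 (cost 7≤45, corrosion resistance 10≥9, yield strength 714≥332).
S5: not dominated (best cost).
S6: dominated by S5 (cost 7≤51, corrosion resistance 10≥2, yield strength 714≥481).
S7: dominated by S5 (cost 7≤36, corrosion resistance 10≥6, yield strength 714≥497).
S8: not dominated.
S9: dominated by S5 (cost 7≤67, corrosion resistance 10≥10, yield strength 714≥236).
S10: not dominated (best yield strength).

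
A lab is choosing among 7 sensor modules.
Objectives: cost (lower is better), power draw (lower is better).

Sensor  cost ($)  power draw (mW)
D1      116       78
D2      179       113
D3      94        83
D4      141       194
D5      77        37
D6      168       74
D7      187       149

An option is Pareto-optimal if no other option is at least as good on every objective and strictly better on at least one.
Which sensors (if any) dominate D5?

none

D1: worse on cost (116 vs 77).
D2: worse on cost (179 vs 77).
D3: worse on cost (94 vs 77).
D4: worse on cost (141 vs 77).
D6: worse on cost (168 vs 77).
D7: worse on cost (187 vs 77).
No option dominates D5.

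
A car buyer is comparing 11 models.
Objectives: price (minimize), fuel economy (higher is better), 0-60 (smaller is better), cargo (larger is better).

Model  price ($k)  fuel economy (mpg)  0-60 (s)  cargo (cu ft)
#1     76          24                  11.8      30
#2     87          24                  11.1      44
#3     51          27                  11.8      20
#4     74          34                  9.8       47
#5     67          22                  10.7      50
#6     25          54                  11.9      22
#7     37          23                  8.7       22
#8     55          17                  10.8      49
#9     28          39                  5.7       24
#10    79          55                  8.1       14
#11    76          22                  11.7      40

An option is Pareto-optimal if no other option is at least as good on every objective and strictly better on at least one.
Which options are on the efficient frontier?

#4, #5, #6, #8, #9, #10

#1: dominated by #4 (price 74≤76, fuel economy 34≥24, 0-60 9.8≤11.8, cargo 47≥30).
#2: dominated by #4 (price 74≤87, fuel economy 34≥24, 0-60 9.8≤11.1, cargo 47≥44).
#3: dominated by #9 (price 28≤51, fuel economy 39≥27, 0-60 5.7≤11.8, cargo 24≥20).
#4: not dominated.
#5: not dominated (best cargo).
#6: not dominated (best price).
#7: dominated by #9 (price 28≤37, fuel economy 39≥23, 0-60 5.7≤8.7, cargo 24≥22).
#8: not dominated.
#9: not dominated (best 0-60).
#10: not dominated (best fuel economy).
#11: dominated by #4 (price 74≤76, fuel economy 34≥22, 0-60 9.8≤11.7, cargo 47≥40).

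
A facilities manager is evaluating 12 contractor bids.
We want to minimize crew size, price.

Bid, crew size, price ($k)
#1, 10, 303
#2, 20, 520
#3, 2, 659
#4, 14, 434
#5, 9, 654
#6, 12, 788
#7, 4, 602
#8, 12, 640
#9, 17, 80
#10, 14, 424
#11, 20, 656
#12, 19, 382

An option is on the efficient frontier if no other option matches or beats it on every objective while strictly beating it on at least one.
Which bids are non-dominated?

#1: not dominated.
#2: dominated by #1 (crew size 10≤20, price 303≤520).
#3: not dominated (best crew size).
#4: dominated by #1 (crew size 10≤14, price 303≤434).
#5: dominated by #7 (crew size 4≤9, price 602≤654).
#6: dominated by #1 (crew size 10≤12, price 303≤788).
#7: not dominated.
#8: dominated by #1 (crew size 10≤12, price 303≤640).
#9: not dominated (best price).
#10: dominated by #1 (crew size 10≤14, price 303≤424).
#11: dominated by #1 (crew size 10≤20, price 303≤656).
#12: dominated by #1 (crew size 10≤19, price 303≤382).

#1, #3, #7, #9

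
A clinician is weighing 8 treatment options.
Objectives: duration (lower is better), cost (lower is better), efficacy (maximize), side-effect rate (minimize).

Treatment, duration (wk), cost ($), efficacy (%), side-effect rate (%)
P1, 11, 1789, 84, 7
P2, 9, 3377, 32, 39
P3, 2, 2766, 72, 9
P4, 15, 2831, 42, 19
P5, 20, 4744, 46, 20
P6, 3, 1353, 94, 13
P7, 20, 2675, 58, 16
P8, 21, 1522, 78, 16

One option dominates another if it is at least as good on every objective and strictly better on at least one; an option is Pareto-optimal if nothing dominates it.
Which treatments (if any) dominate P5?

P1: duration 11≤20, cost 1789≤4744, efficacy 84≥46, side-effect rate 7≤20 — dominates P5.
P3: duration 2≤20, cost 2766≤4744, efficacy 72≥46, side-effect rate 9≤20 — dominates P5.
P6: duration 3≤20, cost 1353≤4744, efficacy 94≥46, side-effect rate 13≤20 — dominates P5.
P7: duration 20≤20, cost 2675≤4744, efficacy 58≥46, side-effect rate 16≤20 — dominates P5.
Others (P2, P4, P8) are each worse than P5 on at least one objective.

P1, P3, P6, P7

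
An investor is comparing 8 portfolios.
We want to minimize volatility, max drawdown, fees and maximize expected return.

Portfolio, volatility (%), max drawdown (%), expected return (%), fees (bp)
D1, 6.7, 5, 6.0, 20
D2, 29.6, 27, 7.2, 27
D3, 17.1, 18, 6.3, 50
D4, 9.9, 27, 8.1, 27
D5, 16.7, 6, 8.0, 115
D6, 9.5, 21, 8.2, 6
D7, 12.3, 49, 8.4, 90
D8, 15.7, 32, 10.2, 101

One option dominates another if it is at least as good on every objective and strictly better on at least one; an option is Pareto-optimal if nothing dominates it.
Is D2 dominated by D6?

Yes

D6 vs D2: volatility 9.5≤29.6, max drawdown 21≤27, expected return 8.2≥7.2, fees 6≤27 — D6 is at least as good on every objective with at least one strict improvement.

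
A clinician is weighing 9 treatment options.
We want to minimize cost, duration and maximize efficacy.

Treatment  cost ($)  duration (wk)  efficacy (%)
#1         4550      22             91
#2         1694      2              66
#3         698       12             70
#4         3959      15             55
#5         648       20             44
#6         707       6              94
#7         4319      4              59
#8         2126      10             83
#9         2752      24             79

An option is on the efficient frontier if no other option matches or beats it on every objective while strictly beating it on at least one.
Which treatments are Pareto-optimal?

#1: dominated by #6 (cost 707≤4550, duration 6≤22, efficacy 94≥91).
#2: not dominated (best duration).
#3: not dominated.
#4: dominated by #2 (cost 1694≤3959, duration 2≤15, efficacy 66≥55).
#5: not dominated (best cost).
#6: not dominated (best efficacy).
#7: dominated by #2 (cost 1694≤4319, duration 2≤4, efficacy 66≥59).
#8: dominated by #6 (cost 707≤2126, duration 6≤10, efficacy 94≥83).
#9: dominated by #6 (cost 707≤2752, duration 6≤24, efficacy 94≥79).

#2, #3, #5, #6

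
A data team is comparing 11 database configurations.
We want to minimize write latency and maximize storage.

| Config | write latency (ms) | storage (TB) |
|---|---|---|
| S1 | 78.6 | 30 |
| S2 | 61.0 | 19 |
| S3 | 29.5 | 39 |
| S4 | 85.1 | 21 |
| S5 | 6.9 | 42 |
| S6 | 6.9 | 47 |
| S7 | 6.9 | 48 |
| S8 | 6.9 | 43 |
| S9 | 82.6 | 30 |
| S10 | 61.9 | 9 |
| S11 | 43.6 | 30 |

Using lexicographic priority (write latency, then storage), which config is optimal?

First minimize write latency: best is 6.9, kept {S5, S6, S7, S8}.
Then maximize storage: best is 48, kept {S7}.

S7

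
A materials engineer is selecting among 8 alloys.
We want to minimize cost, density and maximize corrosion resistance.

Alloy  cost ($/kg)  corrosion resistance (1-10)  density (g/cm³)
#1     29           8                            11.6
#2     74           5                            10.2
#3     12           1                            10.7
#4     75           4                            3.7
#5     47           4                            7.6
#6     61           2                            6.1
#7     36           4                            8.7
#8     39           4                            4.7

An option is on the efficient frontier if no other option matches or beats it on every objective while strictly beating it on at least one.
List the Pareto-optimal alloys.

#1: not dominated (best corrosion resistance).
#2: not dominated.
#3: not dominated (best cost).
#4: not dominated (best density).
#5: dominated by #8 (cost 39≤47, corrosion resistance 4≥4, density 4.7≤7.6).
#6: dominated by #8 (cost 39≤61, corrosion resistance 4≥2, density 4.7≤6.1).
#7: not dominated.
#8: not dominated.

#1, #2, #3, #4, #7, #8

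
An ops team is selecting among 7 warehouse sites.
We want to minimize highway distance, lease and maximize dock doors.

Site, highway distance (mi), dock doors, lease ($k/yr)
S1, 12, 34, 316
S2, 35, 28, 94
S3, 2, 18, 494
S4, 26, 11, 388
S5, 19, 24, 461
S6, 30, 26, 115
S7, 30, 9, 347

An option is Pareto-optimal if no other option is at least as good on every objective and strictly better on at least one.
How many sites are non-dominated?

S1: not dominated (best dock doors).
S2: not dominated (best lease).
S3: not dominated (best highway distance).
S4: dominated by S1 (highway distance 12≤26, dock doors 34≥11, lease 316≤388).
S5: dominated by S1 (highway distance 12≤19, dock doors 34≥24, lease 316≤461).
S6: not dominated.
S7: dominated by S1 (highway distance 12≤30, dock doors 34≥9, lease 316≤347).
Pareto-optimal: S1, S2, S3, S6 → 4.

4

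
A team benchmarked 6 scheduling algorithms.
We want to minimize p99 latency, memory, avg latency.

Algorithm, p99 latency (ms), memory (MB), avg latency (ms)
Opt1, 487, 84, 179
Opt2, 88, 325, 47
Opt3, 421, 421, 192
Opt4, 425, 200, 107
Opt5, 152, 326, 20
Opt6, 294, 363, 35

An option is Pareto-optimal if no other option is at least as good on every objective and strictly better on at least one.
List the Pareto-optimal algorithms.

Opt1, Opt2, Opt4, Opt5

Opt1: not dominated (best memory).
Opt2: not dominated (best p99 latency).
Opt3: dominated by Opt2 (p99 latency 88≤421, memory 325≤421, avg latency 47≤192).
Opt4: not dominated.
Opt5: not dominated (best avg latency).
Opt6: dominated by Opt5 (p99 latency 152≤294, memory 326≤363, avg latency 20≤35).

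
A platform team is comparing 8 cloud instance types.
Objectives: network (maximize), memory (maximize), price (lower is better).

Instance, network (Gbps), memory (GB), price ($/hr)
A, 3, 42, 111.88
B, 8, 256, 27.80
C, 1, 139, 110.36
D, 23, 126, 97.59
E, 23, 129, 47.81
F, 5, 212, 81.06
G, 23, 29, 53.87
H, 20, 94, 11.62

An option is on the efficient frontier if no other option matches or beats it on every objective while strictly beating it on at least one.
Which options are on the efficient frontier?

A: dominated by B (network 8≥3, memory 256≥42, price 27.80≤111.88).
B: not dominated (best memory).
C: dominated by B (network 8≥1, memory 256≥139, price 27.80≤110.36).
D: dominated by E (network 23≥23, memory 129≥126, price 47.81≤97.59).
E: not dominated.
F: dominated by B (network 8≥5, memory 256≥212, price 27.80≤81.06).
G: dominated by E (network 23≥23, memory 129≥29, price 47.81≤53.87).
H: not dominated (best price).

B, E, H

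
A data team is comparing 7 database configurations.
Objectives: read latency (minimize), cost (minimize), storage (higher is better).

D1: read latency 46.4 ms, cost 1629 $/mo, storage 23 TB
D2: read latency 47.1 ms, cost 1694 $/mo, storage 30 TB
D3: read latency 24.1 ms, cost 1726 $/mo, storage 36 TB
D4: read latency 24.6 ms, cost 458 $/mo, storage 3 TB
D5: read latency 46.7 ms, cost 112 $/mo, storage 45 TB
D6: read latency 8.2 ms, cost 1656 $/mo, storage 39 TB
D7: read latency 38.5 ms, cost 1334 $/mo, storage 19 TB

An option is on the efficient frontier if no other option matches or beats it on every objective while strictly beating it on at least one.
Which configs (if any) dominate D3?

D6: read latency 8.2≤24.1, cost 1656≤1726, storage 39≥36 — dominates D3.
Others (D1, D2, D4, D5, D7) are each worse than D3 on at least one objective.

D6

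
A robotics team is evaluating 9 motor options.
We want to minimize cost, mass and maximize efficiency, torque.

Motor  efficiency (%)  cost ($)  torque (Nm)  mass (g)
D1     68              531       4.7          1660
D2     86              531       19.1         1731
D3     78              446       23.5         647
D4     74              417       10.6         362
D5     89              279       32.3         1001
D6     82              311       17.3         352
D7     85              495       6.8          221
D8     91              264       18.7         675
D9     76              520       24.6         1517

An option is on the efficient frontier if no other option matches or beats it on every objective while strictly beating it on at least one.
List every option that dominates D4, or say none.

D6: efficiency 82≥74, cost 311≤417, torque 17.3≥10.6, mass 352≤362 — dominates D4.
Others (D1, D2, D3, D5, D7, D8, D9) are each worse than D4 on at least one objective.

D6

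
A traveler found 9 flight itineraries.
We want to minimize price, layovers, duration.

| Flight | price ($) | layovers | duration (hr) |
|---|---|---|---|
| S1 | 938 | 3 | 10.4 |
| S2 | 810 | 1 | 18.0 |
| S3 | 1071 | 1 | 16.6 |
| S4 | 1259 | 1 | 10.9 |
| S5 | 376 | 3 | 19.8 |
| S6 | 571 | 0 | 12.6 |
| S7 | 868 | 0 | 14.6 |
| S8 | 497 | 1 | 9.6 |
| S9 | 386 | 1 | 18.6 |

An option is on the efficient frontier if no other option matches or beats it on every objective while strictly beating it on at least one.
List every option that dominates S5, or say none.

none

S1: worse on price (938 vs 376).
S2: worse on price (810 vs 376).
S3: worse on price (1071 vs 376).
S4: worse on price (1259 vs 376).
S6: worse on price (571 vs 376).
S7: worse on price (868 vs 376).
S8: worse on price (497 vs 376).
S9: worse on price (386 vs 376).
No option dominates S5.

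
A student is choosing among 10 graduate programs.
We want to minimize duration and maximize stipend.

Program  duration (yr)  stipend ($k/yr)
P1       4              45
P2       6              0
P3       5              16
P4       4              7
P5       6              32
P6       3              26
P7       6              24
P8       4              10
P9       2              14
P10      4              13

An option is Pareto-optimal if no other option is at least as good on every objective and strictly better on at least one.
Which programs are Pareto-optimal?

P1: not dominated (best stipend).
P2: dominated by P1 (duration 4≤6, stipend 45≥0).
P3: dominated by P1 (duration 4≤5, stipend 45≥16).
P4: dominated by P1 (duration 4≤4, stipend 45≥7).
P5: dominated by P1 (duration 4≤6, stipend 45≥32).
P6: not dominated.
P7: dominated by P1 (duration 4≤6, stipend 45≥24).
P8: dominated by P1 (duration 4≤4, stipend 45≥10).
P9: not dominated (best duration).
P10: dominated by P1 (duration 4≤4, stipend 45≥13).

P1, P6, P9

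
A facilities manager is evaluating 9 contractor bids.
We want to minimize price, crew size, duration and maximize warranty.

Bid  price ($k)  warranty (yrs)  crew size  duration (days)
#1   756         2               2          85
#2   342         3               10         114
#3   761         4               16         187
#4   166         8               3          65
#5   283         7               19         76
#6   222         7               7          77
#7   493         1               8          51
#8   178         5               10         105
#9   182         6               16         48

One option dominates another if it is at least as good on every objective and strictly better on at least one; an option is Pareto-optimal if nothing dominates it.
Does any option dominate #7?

#1: worse on price (756 vs 493).
#2: worse on crew size (10 vs 8).
#3: worse on price (761 vs 493).
#4: worse on duration (65 vs 51).
#5: worse on crew size (19 vs 8).
#6: worse on duration (77 vs 51).
#8: worse on crew size (10 vs 8).
#9: worse on crew size (16 vs 8).
No option is at least as good as #7 on every objective and strictly better on one.

No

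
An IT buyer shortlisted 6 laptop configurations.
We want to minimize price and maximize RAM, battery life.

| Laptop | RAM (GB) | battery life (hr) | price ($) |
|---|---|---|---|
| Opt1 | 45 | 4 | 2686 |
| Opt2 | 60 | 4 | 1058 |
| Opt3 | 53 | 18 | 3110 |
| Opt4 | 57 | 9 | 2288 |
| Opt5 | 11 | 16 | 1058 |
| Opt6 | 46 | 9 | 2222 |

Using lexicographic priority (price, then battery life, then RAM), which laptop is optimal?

First minimize price: best is 1058, kept {Opt2, Opt5}.
Then maximize battery life: best is 16, kept {Opt5}.

Opt5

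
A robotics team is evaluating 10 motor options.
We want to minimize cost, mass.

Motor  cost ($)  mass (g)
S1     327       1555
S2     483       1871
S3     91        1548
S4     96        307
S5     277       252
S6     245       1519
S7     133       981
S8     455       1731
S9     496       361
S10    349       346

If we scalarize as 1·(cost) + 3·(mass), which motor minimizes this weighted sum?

S4

S1: 1·327 + 3·1555 = 4992
S2: 1·483 + 3·1871 = 6096
S3: 1·91 + 3·1548 = 4735
S4: 1·96 + 3·307 = 1017
S5: 1·277 + 3·252 = 1033
S6: 1·245 + 3·1519 = 4802
S7: 1·133 + 3·981 = 3076
S8: 1·455 + 3·1731 = 5648
S9: 1·496 + 3·361 = 1579
S10: 1·349 + 3·346 = 1387
Lowest: S4 at 1017.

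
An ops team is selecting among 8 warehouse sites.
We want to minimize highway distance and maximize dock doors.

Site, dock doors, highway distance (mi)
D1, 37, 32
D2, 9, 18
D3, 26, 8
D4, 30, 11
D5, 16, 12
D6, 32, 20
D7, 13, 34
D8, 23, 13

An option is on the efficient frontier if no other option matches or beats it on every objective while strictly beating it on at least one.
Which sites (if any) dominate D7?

D1: dock doors 37≥13, highway distance 32≤34 — dominates D7.
D3: dock doors 26≥13, highway distance 8≤34 — dominates D7.
D4: dock doors 30≥13, highway distance 11≤34 — dominates D7.
D5: dock doors 16≥13, highway distance 12≤34 — dominates D7.
D6: dock doors 32≥13, highway distance 20≤34 — dominates D7.
D8: dock doors 23≥13, highway distance 13≤34 — dominates D7.
Others (D2) are each worse than D7 on at least one objective.

D1, D3, D4, D5, D6, D8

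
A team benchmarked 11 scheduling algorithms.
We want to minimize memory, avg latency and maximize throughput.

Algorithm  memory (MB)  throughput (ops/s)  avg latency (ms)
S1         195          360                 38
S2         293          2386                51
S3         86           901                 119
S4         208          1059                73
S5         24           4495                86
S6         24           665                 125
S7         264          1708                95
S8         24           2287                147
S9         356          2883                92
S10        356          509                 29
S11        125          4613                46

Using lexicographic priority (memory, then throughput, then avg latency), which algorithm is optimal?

First minimize memory: best is 24, kept {S5, S6, S8}.
Then maximize throughput: best is 4495, kept {S5}.

S5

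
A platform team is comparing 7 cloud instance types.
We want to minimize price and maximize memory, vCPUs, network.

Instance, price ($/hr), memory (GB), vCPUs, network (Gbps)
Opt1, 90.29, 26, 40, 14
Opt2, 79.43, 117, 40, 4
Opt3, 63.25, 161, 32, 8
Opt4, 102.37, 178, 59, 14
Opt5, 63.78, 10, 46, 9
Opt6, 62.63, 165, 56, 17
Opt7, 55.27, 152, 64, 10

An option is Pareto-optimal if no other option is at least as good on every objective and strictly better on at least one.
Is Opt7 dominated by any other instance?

No

Opt1: worse on price (90.29 vs 55.27).
Opt2: worse on price (79.43 vs 55.27).
Opt3: worse on price (63.25 vs 55.27).
Opt4: worse on price (102.37 vs 55.27).
Opt5: worse on price (63.78 vs 55.27).
Opt6: worse on price (62.63 vs 55.27).
No option is at least as good as Opt7 on every objective and strictly better on one.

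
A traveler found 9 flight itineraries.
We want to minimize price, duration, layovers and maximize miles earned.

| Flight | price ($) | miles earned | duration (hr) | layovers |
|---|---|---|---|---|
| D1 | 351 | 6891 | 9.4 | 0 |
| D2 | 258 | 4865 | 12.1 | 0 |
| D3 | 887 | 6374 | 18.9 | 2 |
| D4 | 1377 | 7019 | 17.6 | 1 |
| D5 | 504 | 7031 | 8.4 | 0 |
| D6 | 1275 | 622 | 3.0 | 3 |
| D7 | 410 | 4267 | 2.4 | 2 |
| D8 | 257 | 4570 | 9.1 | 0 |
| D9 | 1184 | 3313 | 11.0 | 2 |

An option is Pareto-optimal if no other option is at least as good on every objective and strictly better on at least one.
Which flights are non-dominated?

D1, D2, D5, D7, D8

D1: not dominated.
D2: not dominated.
D3: dominated by D1 (price 351≤887, miles earned 6891≥6374, duration 9.4≤18.9, layovers 0≤2).
D4: dominated by D5 (price 504≤1377, miles earned 7031≥7019, duration 8.4≤17.6, layovers 0≤1).
D5: not dominated (best miles earned).
D6: dominated by D7 (price 410≤1275, miles earned 4267≥622, duration 2.4≤3.0, layovers 2≤3).
D7: not dominated (best duration).
D8: not dominated (best price).
D9: dominated by D1 (price 351≤1184, miles earned 6891≥3313, duration 9.4≤11.0, layovers 0≤2).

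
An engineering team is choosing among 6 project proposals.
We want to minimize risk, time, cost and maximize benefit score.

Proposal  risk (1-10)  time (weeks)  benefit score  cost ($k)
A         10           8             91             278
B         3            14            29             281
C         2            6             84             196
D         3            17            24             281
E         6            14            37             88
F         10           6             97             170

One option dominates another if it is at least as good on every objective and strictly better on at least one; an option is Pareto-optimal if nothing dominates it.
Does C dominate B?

Yes

C vs B: risk 2≤3, time 6≤14, benefit score 84≥29, cost 196≤281 — C is at least as good on every objective with at least one strict improvement.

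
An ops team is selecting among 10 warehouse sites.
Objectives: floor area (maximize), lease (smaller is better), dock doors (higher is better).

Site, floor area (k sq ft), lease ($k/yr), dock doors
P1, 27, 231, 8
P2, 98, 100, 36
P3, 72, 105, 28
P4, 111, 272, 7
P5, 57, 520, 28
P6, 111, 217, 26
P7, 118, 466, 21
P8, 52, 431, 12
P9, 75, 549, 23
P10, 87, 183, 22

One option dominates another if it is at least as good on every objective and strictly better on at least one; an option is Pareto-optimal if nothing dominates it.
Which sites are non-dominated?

P1: dominated by P2 (floor area 98≥27, lease 100≤231, dock doors 36≥8).
P2: not dominated (best lease).
P3: dominated by P2 (floor area 98≥72, lease 100≤105, dock doors 36≥28).
P4: dominated by P6 (floor area 111≥111, lease 217≤272, dock doors 26≥7).
P5: dominated by P2 (floor area 98≥57, lease 100≤520, dock doors 36≥28).
P6: not dominated.
P7: not dominated (best floor area).
P8: dominated by P2 (floor area 98≥52, lease 100≤431, dock doors 36≥12).
P9: dominated by P2 (floor area 98≥75, lease 100≤549, dock doors 36≥23).
P10: dominated by P2 (floor area 98≥87, lease 100≤183, dock doors 36≥22).

P2, P6, P7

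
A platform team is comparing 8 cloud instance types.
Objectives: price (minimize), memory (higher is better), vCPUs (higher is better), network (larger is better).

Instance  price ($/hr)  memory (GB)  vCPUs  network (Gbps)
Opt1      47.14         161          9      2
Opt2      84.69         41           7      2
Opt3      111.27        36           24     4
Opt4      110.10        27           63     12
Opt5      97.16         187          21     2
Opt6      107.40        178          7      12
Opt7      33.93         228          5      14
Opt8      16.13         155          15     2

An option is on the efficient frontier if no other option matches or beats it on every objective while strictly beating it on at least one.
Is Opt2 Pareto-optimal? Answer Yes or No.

No

Opt1 vs Opt2: price 47.14≤84.69, memory 161≥41, vCPUs 9≥7, network 2≥2 — Opt1 is at least as good on every objective and strictly better on at least one, so Opt1 dominates Opt2.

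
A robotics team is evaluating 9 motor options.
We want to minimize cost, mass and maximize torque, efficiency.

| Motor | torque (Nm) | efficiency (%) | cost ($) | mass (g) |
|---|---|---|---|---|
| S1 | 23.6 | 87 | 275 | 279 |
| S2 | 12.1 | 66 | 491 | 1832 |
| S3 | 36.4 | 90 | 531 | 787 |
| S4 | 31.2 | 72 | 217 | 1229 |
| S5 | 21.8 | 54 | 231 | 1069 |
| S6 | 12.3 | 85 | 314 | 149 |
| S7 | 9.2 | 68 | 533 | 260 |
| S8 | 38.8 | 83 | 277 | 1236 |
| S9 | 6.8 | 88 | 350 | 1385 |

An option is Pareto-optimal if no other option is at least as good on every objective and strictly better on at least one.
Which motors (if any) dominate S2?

S1, S4, S6, S8

S1: torque 23.6≥12.1, efficiency 87≥66, cost 275≤491, mass 279≤1832 — dominates S2.
S4: torque 31.2≥12.1, efficiency 72≥66, cost 217≤491, mass 1229≤1832 — dominates S2.
S6: torque 12.3≥12.1, efficiency 85≥66, cost 314≤491, mass 149≤1832 — dominates S2.
S8: torque 38.8≥12.1, efficiency 83≥66, cost 277≤491, mass 1236≤1832 — dominates S2.
Others (S3, S5, S7, S9) are each worse than S2 on at least one objective.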